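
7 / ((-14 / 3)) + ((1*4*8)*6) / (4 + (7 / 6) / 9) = 20067 / 446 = 44.99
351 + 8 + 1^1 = 360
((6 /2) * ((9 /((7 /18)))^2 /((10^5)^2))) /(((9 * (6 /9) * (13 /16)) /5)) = 6561 /39812500000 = 0.00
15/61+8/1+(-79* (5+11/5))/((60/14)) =-124.47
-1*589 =-589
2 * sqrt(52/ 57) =4 * sqrt(741)/ 57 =1.91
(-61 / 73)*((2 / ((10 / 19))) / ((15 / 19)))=-22021 / 5475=-4.02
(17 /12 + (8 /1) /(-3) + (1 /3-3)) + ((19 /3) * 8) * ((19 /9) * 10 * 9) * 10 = 385051 /4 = 96262.75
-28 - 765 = -793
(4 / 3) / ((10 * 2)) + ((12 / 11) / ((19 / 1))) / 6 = 239 / 3135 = 0.08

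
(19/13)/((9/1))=19/117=0.16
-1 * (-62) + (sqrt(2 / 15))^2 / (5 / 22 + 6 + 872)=17968574 / 289815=62.00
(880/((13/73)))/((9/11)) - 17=6022.66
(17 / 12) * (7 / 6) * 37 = 4403 / 72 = 61.15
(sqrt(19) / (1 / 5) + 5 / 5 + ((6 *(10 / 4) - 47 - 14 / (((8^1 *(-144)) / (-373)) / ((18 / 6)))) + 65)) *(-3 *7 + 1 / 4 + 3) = -355 *sqrt(19) / 4 - 278107 / 768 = -748.97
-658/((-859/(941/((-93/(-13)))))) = 8049314/79887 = 100.76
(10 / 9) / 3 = 10 / 27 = 0.37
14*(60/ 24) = 35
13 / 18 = 0.72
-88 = -88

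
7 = 7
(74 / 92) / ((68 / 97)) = 3589 / 3128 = 1.15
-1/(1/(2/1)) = -2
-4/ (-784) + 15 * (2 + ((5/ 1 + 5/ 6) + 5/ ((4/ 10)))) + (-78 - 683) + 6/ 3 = -453.99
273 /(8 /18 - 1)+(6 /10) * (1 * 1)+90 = -2004 /5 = -400.80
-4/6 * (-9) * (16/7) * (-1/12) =-8/7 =-1.14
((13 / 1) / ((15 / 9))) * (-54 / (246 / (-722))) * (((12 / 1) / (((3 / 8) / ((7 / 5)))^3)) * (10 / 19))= 2082103296 / 5125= 406264.06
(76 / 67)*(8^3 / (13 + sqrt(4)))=38912 / 1005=38.72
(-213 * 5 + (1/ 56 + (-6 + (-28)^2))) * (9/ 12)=-48213/ 224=-215.24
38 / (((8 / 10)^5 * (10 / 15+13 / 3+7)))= 59375 / 6144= 9.66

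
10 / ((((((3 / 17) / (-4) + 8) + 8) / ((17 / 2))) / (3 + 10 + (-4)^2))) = 33524 / 217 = 154.49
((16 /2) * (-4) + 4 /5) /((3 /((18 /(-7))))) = 936 /35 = 26.74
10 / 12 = 5 / 6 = 0.83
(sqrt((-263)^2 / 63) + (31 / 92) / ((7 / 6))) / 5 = 93 / 1610 + 263 * sqrt(7) / 105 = 6.68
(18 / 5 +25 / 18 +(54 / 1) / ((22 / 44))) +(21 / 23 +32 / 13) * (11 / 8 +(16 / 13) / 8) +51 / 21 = 1181077489 / 9795240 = 120.58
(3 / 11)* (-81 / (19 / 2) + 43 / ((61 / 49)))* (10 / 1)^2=822300 / 1159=709.49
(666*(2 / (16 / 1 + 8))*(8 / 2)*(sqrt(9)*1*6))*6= 23976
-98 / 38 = -2.58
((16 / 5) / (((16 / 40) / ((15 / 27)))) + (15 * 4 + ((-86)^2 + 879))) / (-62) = -75055 / 558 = -134.51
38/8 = 19/4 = 4.75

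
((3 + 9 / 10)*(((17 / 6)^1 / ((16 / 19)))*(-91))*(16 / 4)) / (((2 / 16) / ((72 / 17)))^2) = -466083072 / 85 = -5483330.26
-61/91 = -0.67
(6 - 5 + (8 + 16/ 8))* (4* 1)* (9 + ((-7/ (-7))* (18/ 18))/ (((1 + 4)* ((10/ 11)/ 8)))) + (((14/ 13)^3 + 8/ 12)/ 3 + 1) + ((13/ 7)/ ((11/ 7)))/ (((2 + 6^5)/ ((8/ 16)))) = 40185435950773/ 84586916700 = 475.08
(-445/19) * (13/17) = -5785/323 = -17.91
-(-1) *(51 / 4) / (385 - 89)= 51 / 1184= 0.04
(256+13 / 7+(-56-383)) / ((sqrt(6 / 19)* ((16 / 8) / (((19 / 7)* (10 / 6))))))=-30115* sqrt(114) / 441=-729.12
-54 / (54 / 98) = -98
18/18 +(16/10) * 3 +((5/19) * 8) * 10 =26.85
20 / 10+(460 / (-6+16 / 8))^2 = 13227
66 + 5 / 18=1193 / 18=66.28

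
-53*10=-530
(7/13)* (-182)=-98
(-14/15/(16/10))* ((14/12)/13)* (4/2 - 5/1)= 49/312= 0.16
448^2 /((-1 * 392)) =-512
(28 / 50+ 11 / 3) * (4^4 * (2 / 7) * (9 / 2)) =243456 / 175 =1391.18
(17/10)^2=2.89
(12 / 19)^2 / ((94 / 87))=6264 / 16967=0.37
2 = 2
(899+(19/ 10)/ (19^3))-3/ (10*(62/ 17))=201195831/ 223820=898.92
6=6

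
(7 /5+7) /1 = 42 /5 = 8.40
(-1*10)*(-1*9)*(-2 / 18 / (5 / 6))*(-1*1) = 12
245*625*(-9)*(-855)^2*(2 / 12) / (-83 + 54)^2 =-199651967.52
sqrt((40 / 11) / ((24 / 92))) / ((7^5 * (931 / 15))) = 10 * sqrt(3795) / 172120487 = 0.00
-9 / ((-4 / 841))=7569 / 4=1892.25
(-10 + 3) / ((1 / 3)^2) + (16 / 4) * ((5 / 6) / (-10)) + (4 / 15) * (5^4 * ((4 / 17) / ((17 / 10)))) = -34910 / 867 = -40.27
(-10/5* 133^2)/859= -41.19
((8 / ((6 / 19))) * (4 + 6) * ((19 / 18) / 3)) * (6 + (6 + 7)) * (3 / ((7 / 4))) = 548720 / 189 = 2903.28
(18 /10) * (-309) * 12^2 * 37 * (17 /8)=-31486482 /5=-6297296.40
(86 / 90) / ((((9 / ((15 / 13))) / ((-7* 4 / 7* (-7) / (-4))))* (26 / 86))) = -12943 / 4563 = -2.84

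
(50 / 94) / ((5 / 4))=20 / 47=0.43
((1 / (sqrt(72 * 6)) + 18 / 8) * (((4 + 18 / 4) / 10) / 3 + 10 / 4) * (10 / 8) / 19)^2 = 27889 * sqrt(3) / 6653952 + 15255283 / 89828352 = 0.18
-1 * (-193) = 193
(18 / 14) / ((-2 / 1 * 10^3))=-9 / 14000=-0.00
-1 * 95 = -95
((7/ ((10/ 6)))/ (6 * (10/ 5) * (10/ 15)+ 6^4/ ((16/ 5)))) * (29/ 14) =87/ 4130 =0.02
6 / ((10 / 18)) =54 / 5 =10.80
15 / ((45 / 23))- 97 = -268 / 3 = -89.33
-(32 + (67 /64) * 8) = -40.38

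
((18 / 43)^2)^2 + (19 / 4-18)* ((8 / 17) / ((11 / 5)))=-1792334018 / 639315787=-2.80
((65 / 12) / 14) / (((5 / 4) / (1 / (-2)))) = -13 / 84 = -0.15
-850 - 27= -877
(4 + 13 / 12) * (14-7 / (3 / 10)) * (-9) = 427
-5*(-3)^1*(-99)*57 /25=-16929 /5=-3385.80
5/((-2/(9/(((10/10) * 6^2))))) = -0.62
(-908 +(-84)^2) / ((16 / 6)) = 4611 / 2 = 2305.50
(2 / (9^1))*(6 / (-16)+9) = 23 / 12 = 1.92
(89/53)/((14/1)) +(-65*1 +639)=425997/742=574.12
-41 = -41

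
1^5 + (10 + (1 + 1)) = 13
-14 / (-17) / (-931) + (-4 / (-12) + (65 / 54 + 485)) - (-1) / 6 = 29711747 / 61047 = 486.70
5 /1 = 5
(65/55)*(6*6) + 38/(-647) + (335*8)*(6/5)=23190650/7117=3258.49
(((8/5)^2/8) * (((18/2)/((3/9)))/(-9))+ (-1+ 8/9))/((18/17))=-4097/4050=-1.01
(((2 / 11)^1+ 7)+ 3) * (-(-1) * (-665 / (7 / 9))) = -95760 / 11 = -8705.45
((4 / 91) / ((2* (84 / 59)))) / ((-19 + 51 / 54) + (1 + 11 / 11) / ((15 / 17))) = -885 / 905177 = -0.00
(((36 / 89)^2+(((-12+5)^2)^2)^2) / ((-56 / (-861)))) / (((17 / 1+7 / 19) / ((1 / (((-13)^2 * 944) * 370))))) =35571469223243 / 411455723993600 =0.09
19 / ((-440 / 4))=-19 / 110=-0.17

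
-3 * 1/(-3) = 1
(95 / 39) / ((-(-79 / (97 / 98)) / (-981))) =-3013305 / 100646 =-29.94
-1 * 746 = -746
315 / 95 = 63 / 19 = 3.32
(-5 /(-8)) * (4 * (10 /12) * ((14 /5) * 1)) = 35 /6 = 5.83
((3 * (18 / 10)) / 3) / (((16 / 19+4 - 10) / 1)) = -171 / 490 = -0.35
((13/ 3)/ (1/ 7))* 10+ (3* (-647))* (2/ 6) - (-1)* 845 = 1504/ 3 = 501.33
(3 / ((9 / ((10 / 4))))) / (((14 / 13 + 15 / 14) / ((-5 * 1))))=-2275 / 1173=-1.94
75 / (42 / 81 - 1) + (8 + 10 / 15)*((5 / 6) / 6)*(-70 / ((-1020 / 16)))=-154.45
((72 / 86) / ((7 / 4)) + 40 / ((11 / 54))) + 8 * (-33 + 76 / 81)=-15998072 / 268191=-59.65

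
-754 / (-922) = 377 / 461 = 0.82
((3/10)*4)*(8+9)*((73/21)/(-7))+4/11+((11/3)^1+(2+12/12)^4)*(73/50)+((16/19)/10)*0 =4602239/40425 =113.85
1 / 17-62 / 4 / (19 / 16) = -4197 / 323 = -12.99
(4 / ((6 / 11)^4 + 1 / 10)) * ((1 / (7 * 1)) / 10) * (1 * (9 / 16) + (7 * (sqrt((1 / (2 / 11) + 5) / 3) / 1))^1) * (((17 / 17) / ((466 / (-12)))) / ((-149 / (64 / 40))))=0.00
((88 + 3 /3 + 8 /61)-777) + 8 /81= -3398272 /4941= -687.77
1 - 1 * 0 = 1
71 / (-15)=-71 / 15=-4.73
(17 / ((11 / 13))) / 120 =221 / 1320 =0.17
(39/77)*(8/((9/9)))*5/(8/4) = 780/77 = 10.13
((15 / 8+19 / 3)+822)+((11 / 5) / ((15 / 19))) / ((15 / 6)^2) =4153271 / 5000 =830.65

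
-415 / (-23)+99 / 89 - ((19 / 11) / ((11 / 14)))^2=429265360 / 29970127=14.32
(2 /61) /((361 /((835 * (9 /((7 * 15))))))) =1002 /154147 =0.01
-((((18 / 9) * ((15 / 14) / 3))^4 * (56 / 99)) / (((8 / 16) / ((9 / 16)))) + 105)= -396790 / 3773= -105.17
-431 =-431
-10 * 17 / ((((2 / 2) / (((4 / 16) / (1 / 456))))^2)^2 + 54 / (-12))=28712322720 / 760032071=37.78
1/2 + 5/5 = 3/2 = 1.50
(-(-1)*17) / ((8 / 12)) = 51 / 2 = 25.50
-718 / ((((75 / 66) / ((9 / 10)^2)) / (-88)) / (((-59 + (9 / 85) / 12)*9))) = -1270291281534 / 53125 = -23911365.30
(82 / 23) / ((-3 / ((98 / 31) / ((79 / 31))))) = -1.47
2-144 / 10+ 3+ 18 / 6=-32 / 5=-6.40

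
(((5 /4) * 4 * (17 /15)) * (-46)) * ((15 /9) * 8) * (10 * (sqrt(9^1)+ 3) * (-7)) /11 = 4379200 /33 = 132703.03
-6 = -6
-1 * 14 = -14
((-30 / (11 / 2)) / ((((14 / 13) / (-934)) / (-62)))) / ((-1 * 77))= 3809.09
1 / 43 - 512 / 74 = -10971 / 1591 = -6.90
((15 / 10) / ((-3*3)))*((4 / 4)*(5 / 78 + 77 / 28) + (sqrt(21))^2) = -3715 / 936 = -3.97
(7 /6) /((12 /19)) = 133 /72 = 1.85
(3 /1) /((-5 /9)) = -27 /5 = -5.40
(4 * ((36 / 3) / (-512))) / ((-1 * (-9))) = -1 / 96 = -0.01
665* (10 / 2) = 3325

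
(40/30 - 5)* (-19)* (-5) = -1045/3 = -348.33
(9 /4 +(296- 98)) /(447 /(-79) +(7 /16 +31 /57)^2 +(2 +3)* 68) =13157982144 /22032135247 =0.60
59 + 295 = 354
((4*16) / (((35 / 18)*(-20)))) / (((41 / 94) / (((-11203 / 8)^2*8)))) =-59193922.68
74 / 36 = 37 / 18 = 2.06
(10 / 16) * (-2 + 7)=3.12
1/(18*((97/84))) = 14/291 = 0.05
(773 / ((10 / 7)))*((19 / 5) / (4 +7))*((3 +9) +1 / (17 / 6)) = 2309.08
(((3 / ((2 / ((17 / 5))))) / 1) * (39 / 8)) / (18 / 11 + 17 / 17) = 21879 / 2320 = 9.43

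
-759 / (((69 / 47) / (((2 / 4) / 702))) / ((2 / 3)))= -0.25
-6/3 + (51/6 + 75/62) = 239/31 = 7.71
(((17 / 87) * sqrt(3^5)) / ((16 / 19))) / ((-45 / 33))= -3553 * sqrt(3) / 2320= -2.65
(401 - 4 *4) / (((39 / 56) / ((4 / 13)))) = 170.10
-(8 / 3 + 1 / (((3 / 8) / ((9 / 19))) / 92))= -118.88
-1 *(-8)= 8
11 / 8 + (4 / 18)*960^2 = 1638411 / 8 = 204801.38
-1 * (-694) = 694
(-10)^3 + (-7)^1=-1007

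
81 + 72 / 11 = 963 / 11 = 87.55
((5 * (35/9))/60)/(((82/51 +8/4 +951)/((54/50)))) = 51/139100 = 0.00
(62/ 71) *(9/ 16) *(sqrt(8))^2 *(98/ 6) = 4557/ 71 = 64.18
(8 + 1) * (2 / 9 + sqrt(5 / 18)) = 6.74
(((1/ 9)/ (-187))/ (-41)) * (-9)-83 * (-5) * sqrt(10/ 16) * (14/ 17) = -1/ 7667 + 2905 * sqrt(10)/ 34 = 270.19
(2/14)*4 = 4/7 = 0.57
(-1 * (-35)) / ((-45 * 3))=-7 / 27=-0.26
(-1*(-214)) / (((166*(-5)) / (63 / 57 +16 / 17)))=-70727 / 134045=-0.53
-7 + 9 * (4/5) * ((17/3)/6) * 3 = 67/5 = 13.40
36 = 36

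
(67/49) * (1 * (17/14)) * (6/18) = 1139/2058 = 0.55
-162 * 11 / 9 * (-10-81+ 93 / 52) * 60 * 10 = 137778300 / 13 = 10598330.77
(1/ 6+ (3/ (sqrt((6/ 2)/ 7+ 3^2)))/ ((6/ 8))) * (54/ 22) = 9/ 22+ 18 * sqrt(462)/ 121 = 3.61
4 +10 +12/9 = 46/3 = 15.33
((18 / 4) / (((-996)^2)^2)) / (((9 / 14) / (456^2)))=2527 / 1708499556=0.00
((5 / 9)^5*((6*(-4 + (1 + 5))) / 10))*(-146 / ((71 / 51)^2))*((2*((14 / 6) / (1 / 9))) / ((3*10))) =-73839500 / 11024667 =-6.70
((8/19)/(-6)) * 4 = -16/57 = -0.28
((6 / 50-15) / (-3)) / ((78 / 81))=1674 / 325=5.15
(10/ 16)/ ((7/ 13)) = 65/ 56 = 1.16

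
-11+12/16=-41/4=-10.25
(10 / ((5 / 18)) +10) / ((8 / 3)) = 69 / 4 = 17.25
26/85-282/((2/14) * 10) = -16753/85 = -197.09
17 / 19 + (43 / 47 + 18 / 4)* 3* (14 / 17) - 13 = 19321 / 15181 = 1.27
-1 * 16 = -16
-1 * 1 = -1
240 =240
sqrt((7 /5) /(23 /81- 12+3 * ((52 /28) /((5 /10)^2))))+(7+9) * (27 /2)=63 * sqrt(29965) /29965+216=216.36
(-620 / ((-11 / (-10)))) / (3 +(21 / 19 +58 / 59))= -28025 / 253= -110.77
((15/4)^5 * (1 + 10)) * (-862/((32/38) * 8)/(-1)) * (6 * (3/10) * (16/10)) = 24625346625/8192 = 3006023.76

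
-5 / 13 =-0.38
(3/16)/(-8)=-3/128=-0.02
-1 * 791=-791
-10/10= -1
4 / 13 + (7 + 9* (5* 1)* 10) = 5945 / 13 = 457.31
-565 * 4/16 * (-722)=203965/2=101982.50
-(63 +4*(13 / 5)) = -367 / 5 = -73.40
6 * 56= 336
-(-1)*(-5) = -5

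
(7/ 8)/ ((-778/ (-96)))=42/ 389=0.11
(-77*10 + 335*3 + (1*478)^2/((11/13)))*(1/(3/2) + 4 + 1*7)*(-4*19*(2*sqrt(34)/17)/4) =-1317975470*sqrt(34)/187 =-41096532.43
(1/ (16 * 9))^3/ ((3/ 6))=1/ 1492992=0.00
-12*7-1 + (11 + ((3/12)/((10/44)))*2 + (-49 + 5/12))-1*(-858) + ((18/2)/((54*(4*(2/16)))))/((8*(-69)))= 6107461/8280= 737.62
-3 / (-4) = 3 / 4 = 0.75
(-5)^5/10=-312.50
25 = 25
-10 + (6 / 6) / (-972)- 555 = -549181 / 972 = -565.00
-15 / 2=-7.50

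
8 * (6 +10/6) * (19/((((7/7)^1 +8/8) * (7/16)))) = 27968/21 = 1331.81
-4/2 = -2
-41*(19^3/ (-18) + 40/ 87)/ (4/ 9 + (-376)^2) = 8145511/ 73798504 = 0.11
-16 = -16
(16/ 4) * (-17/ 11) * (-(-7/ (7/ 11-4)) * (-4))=-1904/ 37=-51.46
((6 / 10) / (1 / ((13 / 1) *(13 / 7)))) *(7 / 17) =507 / 85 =5.96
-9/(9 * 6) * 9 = -3/2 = -1.50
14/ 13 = 1.08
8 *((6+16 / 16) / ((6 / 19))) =532 / 3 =177.33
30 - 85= -55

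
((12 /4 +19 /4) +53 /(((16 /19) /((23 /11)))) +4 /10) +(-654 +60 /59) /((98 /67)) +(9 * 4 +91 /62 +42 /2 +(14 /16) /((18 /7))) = -21992442359 /88724790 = -247.87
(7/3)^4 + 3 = 2644/81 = 32.64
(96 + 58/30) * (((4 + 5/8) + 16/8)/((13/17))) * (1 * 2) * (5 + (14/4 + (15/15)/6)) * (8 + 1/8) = 17206397/144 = 119488.87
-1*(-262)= 262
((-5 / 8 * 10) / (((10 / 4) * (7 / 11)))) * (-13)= 715 / 14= 51.07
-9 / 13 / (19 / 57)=-2.08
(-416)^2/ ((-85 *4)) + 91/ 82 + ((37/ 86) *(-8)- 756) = -379828579/ 299710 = -1267.32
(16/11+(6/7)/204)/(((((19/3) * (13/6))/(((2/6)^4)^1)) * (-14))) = -0.00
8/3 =2.67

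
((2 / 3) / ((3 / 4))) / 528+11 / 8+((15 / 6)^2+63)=167809 / 2376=70.63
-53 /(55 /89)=-4717 /55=-85.76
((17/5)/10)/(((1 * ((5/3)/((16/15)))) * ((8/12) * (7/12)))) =2448/4375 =0.56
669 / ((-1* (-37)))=18.08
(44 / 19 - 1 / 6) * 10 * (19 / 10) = 245 / 6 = 40.83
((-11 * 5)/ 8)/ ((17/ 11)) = -605/ 136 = -4.45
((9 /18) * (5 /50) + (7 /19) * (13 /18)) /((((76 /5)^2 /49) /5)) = 1324225 /3950784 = 0.34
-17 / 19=-0.89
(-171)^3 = -5000211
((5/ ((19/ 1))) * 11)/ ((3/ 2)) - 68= -3766/ 57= -66.07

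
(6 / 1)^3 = 216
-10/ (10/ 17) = -17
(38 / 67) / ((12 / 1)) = 19 / 402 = 0.05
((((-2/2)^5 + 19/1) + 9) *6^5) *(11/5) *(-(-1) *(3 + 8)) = 25404192/5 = 5080838.40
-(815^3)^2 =-293052649656390625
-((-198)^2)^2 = -1536953616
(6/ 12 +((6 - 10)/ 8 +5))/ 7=5/ 7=0.71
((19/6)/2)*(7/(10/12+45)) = 133/550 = 0.24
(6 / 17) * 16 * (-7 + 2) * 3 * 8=-11520 / 17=-677.65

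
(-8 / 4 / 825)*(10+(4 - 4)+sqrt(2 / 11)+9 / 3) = -26 / 825 - 2*sqrt(22) / 9075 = -0.03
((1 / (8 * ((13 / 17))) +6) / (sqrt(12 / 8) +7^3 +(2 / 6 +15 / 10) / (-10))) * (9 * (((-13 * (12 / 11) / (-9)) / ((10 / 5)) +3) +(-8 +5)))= 593312805 / 4653861971 - 865350 * sqrt(6) / 4653861971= 0.13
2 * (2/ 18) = 2/ 9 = 0.22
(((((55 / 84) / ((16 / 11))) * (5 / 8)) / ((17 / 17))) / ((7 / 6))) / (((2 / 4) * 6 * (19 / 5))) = 0.02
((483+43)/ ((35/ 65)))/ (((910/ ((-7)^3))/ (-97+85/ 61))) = 10736712/ 305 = 35202.33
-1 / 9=-0.11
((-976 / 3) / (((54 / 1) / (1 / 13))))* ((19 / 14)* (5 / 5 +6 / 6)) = -9272 / 7371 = -1.26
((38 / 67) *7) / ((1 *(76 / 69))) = 483 / 134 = 3.60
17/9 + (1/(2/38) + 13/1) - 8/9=33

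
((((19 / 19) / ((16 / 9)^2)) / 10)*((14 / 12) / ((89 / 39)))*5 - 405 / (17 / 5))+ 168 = 75859323 / 1549312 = 48.96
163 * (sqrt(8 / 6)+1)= 163+326 * sqrt(3) / 3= 351.22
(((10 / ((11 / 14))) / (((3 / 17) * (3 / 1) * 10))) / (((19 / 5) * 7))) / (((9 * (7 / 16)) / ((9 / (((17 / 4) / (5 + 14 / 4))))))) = 5440 / 13167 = 0.41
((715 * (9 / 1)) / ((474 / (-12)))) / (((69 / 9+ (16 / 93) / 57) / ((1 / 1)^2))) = -68223870 / 3211903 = -21.24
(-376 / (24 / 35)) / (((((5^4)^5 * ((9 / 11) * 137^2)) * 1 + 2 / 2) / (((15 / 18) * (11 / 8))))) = -995225 / 2319776916503906251584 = -0.00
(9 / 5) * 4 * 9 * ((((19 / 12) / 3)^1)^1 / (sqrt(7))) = 171 * sqrt(7) / 35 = 12.93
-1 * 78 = -78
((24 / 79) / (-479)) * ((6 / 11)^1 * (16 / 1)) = -0.01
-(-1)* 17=17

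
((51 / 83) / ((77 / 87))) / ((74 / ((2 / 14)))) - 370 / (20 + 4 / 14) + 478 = 108066206961 / 235048198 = 459.76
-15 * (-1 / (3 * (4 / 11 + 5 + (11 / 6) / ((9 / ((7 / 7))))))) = 2970 / 3307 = 0.90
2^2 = 4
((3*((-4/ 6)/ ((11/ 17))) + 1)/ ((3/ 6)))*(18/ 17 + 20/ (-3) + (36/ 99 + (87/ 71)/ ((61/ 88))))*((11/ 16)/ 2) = 97138039/ 19437528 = 5.00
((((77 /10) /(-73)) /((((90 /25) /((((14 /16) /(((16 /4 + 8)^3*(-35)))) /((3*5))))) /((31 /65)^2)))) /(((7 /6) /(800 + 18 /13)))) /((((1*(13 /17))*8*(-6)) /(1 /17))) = -0.00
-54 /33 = -18 /11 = -1.64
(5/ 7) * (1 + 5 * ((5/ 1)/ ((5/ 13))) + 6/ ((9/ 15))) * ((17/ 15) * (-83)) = -107236/ 21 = -5106.48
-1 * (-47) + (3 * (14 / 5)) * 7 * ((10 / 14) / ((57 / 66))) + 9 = 1988 / 19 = 104.63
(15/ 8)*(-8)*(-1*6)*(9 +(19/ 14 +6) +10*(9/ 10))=15975/ 7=2282.14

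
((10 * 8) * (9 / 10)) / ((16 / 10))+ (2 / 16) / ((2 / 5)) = 725 / 16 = 45.31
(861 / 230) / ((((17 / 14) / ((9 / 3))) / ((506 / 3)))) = 132594 / 85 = 1559.93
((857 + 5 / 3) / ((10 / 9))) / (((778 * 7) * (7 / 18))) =0.36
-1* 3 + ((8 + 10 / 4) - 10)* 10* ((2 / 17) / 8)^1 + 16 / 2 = 345 / 68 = 5.07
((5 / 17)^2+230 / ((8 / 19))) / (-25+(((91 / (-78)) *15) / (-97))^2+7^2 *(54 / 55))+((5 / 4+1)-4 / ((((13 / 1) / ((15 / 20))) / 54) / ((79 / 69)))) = 191912528371693 / 16557291553764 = 11.59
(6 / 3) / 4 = 1 / 2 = 0.50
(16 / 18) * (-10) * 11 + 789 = 6221 / 9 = 691.22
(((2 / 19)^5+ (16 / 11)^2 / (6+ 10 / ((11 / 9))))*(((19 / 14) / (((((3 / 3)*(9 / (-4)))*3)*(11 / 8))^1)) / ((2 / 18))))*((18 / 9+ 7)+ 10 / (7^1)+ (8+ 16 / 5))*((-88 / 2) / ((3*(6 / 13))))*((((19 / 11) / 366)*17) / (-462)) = -16316251356928 / 696242205181215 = -0.02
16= 16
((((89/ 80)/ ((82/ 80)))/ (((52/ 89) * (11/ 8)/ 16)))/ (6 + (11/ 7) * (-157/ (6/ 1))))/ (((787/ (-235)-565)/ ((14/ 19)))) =1751238048/ 2194564901815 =0.00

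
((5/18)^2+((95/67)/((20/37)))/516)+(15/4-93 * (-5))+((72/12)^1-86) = 1451812501/3733776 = 388.83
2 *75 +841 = 991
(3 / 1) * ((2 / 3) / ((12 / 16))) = 8 / 3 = 2.67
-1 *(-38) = 38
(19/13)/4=19/52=0.37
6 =6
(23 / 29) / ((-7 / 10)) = -230 / 203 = -1.13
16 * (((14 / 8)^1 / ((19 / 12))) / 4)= 84 / 19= 4.42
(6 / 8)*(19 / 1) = 57 / 4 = 14.25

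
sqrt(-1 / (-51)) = 0.14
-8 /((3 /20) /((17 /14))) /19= -3.41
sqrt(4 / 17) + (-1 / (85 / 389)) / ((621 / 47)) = -18283 / 52785 + 2 * sqrt(17) / 17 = 0.14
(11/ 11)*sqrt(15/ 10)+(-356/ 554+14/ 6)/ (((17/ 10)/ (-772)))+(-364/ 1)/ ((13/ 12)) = -15593272/ 14127+sqrt(6)/ 2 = -1102.57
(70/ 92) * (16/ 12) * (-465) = -10850/ 23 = -471.74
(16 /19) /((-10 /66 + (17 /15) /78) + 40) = 205920 /9747703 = 0.02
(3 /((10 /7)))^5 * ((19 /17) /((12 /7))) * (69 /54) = 462713517 /13600000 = 34.02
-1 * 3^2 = -9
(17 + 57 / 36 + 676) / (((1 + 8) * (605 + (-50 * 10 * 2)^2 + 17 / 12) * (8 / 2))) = 0.00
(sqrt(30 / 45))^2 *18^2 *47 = 10152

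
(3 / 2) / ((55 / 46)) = 69 / 55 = 1.25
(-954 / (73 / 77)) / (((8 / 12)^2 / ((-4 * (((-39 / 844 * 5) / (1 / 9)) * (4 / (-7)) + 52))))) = 7419583314 / 15403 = 481697.29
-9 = -9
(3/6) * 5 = 5/2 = 2.50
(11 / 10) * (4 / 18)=11 / 45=0.24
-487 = -487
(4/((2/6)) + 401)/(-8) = -413/8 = -51.62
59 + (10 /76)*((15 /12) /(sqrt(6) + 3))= 8993 /152 - 25*sqrt(6) /456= 59.03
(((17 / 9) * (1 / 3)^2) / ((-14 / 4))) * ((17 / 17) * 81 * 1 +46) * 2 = -8636 / 567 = -15.23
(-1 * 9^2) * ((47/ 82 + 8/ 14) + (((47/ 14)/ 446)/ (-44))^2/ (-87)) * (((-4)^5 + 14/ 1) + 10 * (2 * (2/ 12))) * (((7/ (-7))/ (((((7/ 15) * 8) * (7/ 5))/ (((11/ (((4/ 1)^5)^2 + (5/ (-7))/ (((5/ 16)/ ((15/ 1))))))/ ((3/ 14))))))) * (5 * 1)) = -261750308493833195625/ 59883070956870791168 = -4.37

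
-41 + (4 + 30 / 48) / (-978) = -320821 / 7824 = -41.00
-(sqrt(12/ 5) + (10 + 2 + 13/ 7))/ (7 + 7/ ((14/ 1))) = -194/ 105 - 4* sqrt(15)/ 75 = -2.05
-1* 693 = -693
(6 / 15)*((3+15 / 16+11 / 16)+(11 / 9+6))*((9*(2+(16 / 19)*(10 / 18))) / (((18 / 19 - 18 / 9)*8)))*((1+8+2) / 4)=-1979813 / 57600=-34.37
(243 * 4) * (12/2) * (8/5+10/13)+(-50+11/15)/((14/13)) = 7519297/546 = 13771.61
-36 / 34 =-18 / 17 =-1.06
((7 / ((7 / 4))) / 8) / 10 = 1 / 20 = 0.05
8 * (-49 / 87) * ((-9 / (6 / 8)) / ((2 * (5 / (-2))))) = -1568 / 145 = -10.81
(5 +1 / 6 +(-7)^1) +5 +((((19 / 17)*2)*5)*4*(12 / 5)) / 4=3059 / 102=29.99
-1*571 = -571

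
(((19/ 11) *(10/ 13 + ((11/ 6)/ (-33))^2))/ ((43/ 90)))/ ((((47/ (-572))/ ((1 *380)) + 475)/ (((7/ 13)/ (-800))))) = -8220331/ 2077721558172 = -0.00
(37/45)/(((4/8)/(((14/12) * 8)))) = 2072/135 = 15.35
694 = 694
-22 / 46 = -11 / 23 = -0.48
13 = 13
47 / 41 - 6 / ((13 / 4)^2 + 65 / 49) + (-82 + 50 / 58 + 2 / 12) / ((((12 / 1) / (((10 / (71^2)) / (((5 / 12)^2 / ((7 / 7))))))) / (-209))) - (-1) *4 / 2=1746389507023 / 93112890715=18.76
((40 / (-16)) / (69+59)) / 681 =-5 / 174336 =-0.00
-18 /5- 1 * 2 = -28 /5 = -5.60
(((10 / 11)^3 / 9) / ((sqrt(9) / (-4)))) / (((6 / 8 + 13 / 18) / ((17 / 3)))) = -272000 / 634887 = -0.43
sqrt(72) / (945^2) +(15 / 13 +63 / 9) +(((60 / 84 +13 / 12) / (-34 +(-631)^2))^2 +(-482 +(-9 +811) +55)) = 2 * sqrt(2) / 297675 +5570810385975210157 / 14539356558456912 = 383.15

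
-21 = -21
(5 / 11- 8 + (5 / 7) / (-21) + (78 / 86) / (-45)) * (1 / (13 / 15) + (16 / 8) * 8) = -589176481 / 4519515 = -130.36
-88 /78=-44 /39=-1.13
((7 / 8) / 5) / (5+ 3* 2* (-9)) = -1 / 280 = -0.00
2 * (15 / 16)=15 / 8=1.88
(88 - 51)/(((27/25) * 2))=925/54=17.13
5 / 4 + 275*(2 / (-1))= -2195 / 4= -548.75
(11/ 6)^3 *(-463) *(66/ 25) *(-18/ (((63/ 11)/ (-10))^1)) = -74566613/ 315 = -236719.41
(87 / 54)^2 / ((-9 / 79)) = -66439 / 2916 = -22.78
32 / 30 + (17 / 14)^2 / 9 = 10853 / 8820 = 1.23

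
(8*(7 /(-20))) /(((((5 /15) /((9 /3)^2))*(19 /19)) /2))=-756 /5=-151.20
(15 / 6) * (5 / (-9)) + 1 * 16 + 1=281 / 18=15.61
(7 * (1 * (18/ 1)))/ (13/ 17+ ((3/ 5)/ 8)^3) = 137088000/ 832459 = 164.68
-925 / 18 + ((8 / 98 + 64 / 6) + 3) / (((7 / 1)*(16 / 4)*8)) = -5070337 / 98784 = -51.33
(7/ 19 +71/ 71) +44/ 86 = 1536/ 817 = 1.88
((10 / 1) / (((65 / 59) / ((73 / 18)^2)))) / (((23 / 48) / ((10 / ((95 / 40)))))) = 201223040 / 153387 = 1311.87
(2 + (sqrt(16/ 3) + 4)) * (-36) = -216 - 48 * sqrt(3) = -299.14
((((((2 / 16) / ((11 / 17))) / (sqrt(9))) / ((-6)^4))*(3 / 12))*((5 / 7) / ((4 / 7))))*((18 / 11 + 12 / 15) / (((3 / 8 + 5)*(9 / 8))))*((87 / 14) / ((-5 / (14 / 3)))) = -0.00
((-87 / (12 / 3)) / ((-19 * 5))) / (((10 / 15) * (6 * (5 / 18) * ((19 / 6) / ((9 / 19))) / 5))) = 21141 / 137180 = 0.15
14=14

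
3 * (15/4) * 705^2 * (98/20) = 27398503.12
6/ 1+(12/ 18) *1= 20/ 3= 6.67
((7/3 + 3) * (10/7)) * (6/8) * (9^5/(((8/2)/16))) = 9447840/7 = 1349691.43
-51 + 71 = 20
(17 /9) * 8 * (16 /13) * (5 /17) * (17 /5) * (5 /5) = 2176 /117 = 18.60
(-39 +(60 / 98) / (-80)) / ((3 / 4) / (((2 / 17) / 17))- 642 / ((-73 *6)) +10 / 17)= -18976131 / 53720611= -0.35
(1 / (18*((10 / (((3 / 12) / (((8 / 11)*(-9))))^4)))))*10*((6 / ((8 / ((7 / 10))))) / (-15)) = -102487 / 24766945689600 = -0.00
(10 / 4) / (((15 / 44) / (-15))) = -110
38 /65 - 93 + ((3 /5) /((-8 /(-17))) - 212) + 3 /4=-157243 /520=-302.39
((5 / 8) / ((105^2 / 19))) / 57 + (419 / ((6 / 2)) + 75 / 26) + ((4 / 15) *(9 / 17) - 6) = 319732453 / 2339064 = 136.69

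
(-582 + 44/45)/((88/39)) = -169949/660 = -257.50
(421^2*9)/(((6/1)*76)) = 531723/152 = 3498.18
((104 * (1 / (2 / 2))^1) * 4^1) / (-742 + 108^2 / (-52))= -2704 / 6281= -0.43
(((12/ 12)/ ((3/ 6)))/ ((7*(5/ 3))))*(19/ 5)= 114/ 175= 0.65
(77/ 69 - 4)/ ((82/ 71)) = -14129/ 5658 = -2.50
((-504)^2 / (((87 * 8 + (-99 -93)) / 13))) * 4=26208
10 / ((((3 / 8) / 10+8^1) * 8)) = 0.16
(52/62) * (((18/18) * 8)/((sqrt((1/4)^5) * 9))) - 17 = 1913/279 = 6.86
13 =13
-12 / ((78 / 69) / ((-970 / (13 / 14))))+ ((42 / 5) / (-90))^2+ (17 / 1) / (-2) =21066805937 / 1901250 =11080.50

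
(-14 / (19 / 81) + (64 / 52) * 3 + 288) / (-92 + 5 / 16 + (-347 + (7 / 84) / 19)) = -2750688 / 5201027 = -0.53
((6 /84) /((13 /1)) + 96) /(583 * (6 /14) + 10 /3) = 52419 /138242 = 0.38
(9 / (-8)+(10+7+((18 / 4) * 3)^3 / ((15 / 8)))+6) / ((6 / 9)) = 160089 / 80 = 2001.11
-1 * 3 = -3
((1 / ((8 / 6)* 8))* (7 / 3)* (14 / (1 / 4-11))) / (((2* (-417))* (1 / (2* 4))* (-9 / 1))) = -49 / 161379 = -0.00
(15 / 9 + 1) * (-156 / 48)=-26 / 3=-8.67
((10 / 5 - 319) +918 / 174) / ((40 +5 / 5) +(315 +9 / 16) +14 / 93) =-13451520 / 15392881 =-0.87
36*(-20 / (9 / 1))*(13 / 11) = -94.55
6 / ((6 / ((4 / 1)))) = 4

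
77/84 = 11/12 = 0.92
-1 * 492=-492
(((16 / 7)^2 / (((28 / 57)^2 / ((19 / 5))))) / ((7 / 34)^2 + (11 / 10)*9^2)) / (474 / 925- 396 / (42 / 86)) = -3451448800 / 3030361000303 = -0.00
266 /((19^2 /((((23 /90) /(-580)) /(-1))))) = 161 /495900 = 0.00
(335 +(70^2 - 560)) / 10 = 935 / 2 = 467.50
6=6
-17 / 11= -1.55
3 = 3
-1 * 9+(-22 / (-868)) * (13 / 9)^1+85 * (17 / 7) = 771299 / 3906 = 197.47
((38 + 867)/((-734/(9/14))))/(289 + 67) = -8145/3658256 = -0.00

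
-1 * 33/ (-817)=33/ 817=0.04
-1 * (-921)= 921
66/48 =11/8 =1.38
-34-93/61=-2167/61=-35.52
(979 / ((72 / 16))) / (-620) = -979 / 2790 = -0.35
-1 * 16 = -16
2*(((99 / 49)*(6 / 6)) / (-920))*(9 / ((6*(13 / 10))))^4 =-1002375 / 128752988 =-0.01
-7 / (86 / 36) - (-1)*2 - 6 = -298 / 43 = -6.93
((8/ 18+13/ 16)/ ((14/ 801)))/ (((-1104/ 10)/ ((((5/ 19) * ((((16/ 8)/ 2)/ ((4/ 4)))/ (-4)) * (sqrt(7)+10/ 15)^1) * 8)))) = 402725/ 1761984+402725 * sqrt(7)/ 1174656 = 1.14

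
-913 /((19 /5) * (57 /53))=-241945 /1083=-223.40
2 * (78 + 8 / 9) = 157.78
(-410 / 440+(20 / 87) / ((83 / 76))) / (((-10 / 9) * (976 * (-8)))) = -0.00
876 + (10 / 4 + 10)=1777 / 2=888.50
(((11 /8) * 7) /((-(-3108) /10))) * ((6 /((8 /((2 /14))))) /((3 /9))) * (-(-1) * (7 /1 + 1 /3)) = 605 /8288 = 0.07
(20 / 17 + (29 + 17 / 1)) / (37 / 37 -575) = -401 / 4879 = -0.08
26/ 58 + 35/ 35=42/ 29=1.45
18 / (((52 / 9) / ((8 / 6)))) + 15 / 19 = 1221 / 247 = 4.94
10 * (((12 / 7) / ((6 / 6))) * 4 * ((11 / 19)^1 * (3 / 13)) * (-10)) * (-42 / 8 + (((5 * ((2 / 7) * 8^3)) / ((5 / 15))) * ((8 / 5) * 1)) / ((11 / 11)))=-3887017200 / 12103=-321161.46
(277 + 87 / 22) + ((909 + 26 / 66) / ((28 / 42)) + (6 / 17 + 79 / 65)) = 40029181 / 24310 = 1646.61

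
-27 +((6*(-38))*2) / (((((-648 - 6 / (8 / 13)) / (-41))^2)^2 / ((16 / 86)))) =-18544492744235683 / 686800485042201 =-27.00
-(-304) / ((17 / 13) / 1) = 3952 / 17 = 232.47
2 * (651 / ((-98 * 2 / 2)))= -93 / 7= -13.29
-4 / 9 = -0.44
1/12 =0.08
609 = 609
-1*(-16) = 16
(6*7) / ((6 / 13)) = 91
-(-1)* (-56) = -56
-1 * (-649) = 649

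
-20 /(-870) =2 /87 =0.02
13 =13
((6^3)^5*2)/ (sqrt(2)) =470184984576*sqrt(2) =664941982011.56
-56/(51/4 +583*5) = -32/1673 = -0.02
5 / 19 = 0.26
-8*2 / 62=-8 / 31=-0.26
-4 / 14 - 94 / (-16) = 313 / 56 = 5.59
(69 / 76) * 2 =1.82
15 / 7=2.14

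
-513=-513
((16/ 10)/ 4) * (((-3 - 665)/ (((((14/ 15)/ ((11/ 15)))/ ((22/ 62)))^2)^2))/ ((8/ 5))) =-35797933127/ 35477982736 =-1.01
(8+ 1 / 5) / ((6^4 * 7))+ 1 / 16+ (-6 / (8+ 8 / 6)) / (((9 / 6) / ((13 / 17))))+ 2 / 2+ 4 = 912943 / 192780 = 4.74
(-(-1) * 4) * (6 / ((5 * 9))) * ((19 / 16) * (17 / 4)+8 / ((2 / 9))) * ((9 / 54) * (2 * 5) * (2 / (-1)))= -2627 / 36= -72.97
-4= -4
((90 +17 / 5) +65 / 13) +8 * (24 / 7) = 4404 / 35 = 125.83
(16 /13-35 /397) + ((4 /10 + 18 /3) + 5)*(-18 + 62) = 12973273 /25805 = 502.74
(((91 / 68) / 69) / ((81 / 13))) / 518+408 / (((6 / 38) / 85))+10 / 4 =6177192284509 / 28123848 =219642.50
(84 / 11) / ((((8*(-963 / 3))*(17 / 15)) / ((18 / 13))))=-945 / 260117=-0.00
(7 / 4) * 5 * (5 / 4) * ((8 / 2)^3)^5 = 11744051200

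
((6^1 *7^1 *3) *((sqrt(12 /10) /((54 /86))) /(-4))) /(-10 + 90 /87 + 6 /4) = 8729 *sqrt(30) /6495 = 7.36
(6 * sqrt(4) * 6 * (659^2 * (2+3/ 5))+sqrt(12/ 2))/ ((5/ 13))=13 * sqrt(6)/ 5+5284331208/ 25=211373254.69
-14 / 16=-7 / 8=-0.88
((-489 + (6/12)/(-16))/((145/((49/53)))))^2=587983773601/60476646400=9.72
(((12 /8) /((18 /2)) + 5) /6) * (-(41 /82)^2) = -31 /144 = -0.22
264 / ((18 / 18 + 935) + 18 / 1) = 44 / 159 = 0.28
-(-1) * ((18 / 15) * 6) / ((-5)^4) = 36 / 3125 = 0.01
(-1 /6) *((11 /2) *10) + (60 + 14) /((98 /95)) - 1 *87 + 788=763.57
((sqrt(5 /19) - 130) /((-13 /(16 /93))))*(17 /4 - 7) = -440 /93 + 44*sqrt(95) /22971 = -4.71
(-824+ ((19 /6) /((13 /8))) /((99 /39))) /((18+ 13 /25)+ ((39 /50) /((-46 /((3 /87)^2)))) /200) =-31529090000000 /709300068939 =-44.45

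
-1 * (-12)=12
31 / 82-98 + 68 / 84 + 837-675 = 112253 / 1722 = 65.19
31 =31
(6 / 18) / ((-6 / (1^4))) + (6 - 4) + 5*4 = 395 / 18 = 21.94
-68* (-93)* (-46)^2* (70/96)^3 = 11952821125/2304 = 5187856.39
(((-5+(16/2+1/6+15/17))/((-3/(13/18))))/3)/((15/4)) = -5369/61965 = -0.09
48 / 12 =4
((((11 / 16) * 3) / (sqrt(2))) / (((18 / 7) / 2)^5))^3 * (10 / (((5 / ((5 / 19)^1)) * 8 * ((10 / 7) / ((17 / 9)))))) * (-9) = -751961519998361827 * sqrt(2) / 18990543957492105216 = -0.06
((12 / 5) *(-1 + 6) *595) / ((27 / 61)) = 145180 / 9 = 16131.11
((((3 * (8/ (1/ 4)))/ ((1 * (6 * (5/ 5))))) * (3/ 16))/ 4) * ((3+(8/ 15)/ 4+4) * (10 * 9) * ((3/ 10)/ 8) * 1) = 2889/ 160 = 18.06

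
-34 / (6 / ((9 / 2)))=-51 / 2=-25.50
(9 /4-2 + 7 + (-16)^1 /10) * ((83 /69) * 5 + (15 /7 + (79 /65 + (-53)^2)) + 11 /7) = 10004132611 /627900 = 15932.68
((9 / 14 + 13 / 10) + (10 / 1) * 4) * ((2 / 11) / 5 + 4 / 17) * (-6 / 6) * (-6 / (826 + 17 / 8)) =17897856 / 216803125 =0.08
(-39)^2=1521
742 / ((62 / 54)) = 20034 / 31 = 646.26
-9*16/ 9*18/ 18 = -16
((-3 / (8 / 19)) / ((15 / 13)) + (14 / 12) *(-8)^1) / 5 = -1861 / 600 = -3.10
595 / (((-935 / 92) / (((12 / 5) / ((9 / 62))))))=-159712 / 165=-967.95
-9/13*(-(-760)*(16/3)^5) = -796917760/351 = -2270420.97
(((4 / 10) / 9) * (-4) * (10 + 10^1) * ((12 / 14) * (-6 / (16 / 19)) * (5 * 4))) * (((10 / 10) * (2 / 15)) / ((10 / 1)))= 608 / 105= 5.79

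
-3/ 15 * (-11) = 11/ 5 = 2.20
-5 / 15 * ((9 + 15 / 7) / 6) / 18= -0.03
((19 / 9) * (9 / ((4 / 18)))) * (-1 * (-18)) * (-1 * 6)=-9234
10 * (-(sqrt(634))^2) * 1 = -6340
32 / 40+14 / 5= 18 / 5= 3.60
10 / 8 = 5 / 4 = 1.25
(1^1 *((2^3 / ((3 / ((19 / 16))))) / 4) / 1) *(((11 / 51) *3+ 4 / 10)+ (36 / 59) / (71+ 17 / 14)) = 33893473 / 40561320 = 0.84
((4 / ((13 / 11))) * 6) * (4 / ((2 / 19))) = 10032 / 13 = 771.69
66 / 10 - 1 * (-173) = 898 / 5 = 179.60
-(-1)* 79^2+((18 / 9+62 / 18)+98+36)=57424 / 9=6380.44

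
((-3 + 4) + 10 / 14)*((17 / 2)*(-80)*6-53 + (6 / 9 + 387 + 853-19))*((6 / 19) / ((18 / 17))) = -593912 / 399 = -1488.50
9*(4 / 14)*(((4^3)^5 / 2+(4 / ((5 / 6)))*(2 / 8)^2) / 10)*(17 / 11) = 821412495819 / 3850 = 213353895.02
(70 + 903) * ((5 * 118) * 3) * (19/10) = 3272199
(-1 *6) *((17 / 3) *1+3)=-52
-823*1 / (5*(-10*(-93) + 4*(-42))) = -823 / 3810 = -0.22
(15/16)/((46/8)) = 15/92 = 0.16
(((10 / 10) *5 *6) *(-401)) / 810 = -401 / 27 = -14.85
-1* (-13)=13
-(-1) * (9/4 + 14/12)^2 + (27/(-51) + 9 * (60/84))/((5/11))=2112163/85680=24.65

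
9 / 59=0.15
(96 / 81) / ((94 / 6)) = 32 / 423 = 0.08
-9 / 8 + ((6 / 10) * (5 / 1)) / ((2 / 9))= 99 / 8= 12.38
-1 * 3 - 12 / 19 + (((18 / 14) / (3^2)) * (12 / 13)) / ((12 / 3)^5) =-3.63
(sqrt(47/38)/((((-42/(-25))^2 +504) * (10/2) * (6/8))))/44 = 0.00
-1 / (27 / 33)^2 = -1.49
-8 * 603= -4824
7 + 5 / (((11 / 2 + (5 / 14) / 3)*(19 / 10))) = 8372 / 1121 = 7.47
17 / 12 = 1.42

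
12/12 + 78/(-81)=1/27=0.04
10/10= 1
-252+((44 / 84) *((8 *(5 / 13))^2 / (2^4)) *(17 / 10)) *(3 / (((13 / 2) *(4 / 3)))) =-3872703 / 15379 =-251.82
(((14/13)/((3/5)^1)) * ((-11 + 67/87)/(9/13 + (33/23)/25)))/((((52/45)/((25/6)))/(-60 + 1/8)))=536218046875/101409984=5287.63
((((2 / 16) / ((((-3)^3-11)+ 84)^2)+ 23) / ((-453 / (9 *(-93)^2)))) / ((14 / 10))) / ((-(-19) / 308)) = -555628409325 / 12141608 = -45762.34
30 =30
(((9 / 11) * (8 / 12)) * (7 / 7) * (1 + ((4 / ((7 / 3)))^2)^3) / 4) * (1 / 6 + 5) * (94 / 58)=4521993281 / 150120124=30.12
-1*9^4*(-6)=39366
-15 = -15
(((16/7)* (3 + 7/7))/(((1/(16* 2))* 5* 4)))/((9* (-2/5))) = -256/63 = -4.06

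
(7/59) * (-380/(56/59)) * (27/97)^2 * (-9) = 623295/18818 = 33.12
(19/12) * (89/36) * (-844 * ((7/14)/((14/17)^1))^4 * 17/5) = -506606397457/331914240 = -1526.32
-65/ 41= -1.59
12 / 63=4 / 21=0.19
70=70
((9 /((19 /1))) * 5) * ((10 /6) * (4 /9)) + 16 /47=5612 /2679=2.09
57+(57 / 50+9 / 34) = 24822 / 425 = 58.40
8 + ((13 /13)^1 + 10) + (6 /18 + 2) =64 /3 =21.33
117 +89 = 206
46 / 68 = 23 / 34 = 0.68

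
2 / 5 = 0.40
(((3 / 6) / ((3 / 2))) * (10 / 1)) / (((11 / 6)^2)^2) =4320 / 14641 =0.30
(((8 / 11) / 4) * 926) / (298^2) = 463 / 244211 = 0.00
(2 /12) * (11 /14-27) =-367 /84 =-4.37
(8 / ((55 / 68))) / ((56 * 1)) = 68 / 385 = 0.18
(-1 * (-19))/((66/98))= 931/33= 28.21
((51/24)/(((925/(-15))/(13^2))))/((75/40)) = -2873/925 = -3.11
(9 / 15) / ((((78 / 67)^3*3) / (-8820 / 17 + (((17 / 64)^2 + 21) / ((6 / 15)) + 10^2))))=-3067248144149 / 66088009728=-46.41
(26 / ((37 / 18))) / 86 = 234 / 1591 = 0.15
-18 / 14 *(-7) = 9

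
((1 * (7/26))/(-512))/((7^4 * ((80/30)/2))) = -3/18264064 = -0.00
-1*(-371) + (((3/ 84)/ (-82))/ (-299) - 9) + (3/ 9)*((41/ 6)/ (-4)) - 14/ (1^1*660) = 15351741956/ 42477435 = 361.41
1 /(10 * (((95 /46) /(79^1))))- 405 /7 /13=-27028 /43225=-0.63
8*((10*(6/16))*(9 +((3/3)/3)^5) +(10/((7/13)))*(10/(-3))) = -127640/567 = -225.11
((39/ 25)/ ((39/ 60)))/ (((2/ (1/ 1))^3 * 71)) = 3/ 710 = 0.00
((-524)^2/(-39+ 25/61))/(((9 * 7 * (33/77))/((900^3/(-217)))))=226113336000000/255409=885299014.52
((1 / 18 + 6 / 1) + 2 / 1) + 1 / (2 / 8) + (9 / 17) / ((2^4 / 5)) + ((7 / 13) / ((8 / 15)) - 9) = 4.23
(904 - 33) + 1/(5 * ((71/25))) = 61846/71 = 871.07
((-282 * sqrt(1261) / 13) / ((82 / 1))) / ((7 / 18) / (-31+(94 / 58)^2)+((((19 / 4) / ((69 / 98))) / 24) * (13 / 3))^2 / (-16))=21603991375872 * sqrt(1261) / 8692623855461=88.26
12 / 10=6 / 5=1.20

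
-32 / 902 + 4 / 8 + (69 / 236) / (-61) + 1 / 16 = 13562521 / 25970384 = 0.52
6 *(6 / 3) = 12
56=56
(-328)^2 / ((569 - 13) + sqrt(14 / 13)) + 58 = 505352442 / 2009377 - 53792 * sqrt(182) / 2009377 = 251.14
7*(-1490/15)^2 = 621628/9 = 69069.78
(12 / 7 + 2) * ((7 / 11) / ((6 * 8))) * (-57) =-2.81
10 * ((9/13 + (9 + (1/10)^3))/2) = 126013/2600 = 48.47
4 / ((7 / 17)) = 68 / 7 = 9.71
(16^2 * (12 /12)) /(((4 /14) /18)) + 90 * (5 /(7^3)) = 5532354 /343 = 16129.31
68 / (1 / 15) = 1020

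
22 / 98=11 / 49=0.22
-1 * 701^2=-491401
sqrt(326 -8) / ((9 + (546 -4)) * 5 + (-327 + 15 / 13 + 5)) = 13 * sqrt(318) / 31644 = 0.01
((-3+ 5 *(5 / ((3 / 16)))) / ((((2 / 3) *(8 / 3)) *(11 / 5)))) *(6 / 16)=17595 / 1408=12.50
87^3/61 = 658503/61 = 10795.13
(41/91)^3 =68921/753571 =0.09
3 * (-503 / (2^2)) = -1509 / 4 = -377.25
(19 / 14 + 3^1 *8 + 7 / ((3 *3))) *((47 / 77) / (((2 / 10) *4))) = 773855 / 38808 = 19.94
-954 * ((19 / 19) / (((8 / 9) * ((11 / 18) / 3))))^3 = -6844428639 / 42592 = -160697.52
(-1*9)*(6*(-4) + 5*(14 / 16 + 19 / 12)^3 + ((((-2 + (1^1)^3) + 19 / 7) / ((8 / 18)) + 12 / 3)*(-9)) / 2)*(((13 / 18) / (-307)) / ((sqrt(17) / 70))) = 93885545*sqrt(17) / 72147456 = 5.37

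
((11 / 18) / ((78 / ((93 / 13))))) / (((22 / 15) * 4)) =0.01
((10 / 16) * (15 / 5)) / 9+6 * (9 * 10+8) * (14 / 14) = 14117 / 24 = 588.21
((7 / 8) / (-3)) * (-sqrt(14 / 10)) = 7 * sqrt(35) / 120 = 0.35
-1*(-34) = 34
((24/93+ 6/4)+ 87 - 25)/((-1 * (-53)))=3953/3286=1.20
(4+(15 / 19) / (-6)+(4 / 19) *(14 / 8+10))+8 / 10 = 1357 / 190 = 7.14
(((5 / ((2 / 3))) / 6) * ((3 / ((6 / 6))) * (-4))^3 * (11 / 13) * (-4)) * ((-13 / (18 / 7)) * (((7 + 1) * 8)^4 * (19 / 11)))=-1071057469440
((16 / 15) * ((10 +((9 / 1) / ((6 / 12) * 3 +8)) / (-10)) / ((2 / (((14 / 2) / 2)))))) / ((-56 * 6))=-941 / 17100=-0.06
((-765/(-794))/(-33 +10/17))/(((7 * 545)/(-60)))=78030/166903961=0.00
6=6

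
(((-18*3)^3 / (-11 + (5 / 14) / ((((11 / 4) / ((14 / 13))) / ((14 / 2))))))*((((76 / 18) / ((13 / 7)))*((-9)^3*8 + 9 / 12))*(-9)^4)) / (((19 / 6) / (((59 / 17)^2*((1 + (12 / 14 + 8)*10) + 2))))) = -197154390460929996600 / 414137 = -476060797419525.41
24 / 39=8 / 13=0.62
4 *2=8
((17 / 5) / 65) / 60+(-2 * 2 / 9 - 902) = -52792949 / 58500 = -902.44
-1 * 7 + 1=-6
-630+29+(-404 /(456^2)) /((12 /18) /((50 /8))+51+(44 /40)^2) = -8172487453 /13598148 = -601.00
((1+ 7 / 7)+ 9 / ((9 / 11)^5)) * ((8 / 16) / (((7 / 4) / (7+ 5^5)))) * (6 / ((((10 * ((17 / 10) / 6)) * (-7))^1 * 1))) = -161632544 / 22491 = -7186.54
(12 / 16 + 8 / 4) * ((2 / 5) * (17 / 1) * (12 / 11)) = 20.40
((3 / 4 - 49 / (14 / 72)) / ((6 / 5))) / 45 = -4.65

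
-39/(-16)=39/16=2.44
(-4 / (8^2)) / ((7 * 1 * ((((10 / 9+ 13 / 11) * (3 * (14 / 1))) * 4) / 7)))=-33 / 203392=-0.00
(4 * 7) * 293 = 8204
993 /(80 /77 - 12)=-76461 /844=-90.59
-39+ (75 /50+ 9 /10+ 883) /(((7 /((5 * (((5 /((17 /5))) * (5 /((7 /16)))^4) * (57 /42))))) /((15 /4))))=161496881998713 /2000033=80747108.67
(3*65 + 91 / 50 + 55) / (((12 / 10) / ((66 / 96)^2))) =507837 / 5120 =99.19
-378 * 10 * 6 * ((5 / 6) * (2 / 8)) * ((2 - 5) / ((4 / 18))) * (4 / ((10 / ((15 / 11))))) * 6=2296350 / 11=208759.09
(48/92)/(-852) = -1/1633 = -0.00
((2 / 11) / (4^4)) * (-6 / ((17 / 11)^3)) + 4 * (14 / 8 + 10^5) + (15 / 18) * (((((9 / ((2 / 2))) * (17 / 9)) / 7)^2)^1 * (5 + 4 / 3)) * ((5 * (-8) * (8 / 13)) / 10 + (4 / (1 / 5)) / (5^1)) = 721154406095113 / 1802638656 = 400054.89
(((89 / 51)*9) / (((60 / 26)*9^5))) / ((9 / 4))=2314 / 45172485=0.00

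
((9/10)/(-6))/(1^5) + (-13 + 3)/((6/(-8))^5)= 204071/4860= 41.99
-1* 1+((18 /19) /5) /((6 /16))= -47 /95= -0.49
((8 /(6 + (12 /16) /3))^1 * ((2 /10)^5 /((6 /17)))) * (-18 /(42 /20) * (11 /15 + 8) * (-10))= 285056 /328125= 0.87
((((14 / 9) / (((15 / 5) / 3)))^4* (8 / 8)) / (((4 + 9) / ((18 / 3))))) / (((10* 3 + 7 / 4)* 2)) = 153664 / 3610737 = 0.04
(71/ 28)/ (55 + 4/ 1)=71/ 1652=0.04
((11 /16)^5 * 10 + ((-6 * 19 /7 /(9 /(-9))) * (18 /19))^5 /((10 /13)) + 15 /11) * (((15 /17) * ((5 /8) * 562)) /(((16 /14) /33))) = 6964896683538072256995 /684795625472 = 10170766903.98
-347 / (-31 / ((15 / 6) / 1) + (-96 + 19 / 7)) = 12145 / 3699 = 3.28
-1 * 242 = -242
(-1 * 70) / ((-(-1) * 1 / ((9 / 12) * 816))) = -42840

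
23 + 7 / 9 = 214 / 9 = 23.78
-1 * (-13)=13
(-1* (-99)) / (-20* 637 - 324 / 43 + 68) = -473 / 60580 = -0.01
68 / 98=34 / 49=0.69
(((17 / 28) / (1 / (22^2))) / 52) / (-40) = -2057 / 14560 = -0.14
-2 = -2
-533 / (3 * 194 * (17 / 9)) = -1599 / 3298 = -0.48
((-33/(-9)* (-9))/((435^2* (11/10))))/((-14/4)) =0.00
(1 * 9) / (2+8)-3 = -21 / 10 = -2.10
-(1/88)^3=-1/681472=-0.00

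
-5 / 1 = -5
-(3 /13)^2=-9 /169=-0.05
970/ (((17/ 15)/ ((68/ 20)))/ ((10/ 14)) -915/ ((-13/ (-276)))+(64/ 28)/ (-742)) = -491222550/ 9837460933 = -0.05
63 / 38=1.66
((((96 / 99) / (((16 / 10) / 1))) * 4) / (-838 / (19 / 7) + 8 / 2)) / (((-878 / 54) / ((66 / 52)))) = 684 / 1101451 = 0.00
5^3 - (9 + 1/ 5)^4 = -4399331/ 625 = -7038.93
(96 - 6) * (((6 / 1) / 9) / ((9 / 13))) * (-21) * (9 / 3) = -5460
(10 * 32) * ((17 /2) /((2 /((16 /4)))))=5440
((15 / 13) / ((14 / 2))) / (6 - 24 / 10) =25 / 546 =0.05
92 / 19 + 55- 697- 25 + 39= -11840 / 19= -623.16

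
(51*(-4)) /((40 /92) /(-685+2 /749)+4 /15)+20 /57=-342882087610 /447349737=-766.47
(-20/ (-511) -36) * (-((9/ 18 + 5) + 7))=229700/ 511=449.51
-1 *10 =-10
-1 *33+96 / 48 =-31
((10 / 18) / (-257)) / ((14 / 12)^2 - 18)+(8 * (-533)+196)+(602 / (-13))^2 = -50045018604 / 26016367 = -1923.60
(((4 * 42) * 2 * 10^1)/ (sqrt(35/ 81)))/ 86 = 432 * sqrt(35)/ 43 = 59.44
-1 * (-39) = 39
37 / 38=0.97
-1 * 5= -5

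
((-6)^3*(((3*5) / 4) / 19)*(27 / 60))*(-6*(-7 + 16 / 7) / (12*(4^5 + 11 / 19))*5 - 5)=95.70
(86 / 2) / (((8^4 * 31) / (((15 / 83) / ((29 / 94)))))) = 0.00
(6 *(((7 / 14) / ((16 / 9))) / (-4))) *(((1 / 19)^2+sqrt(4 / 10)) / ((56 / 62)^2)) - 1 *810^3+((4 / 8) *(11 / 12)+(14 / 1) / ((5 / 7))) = -144394129831119061 / 271703040 - 25947 *sqrt(10) / 250880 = -531440980.27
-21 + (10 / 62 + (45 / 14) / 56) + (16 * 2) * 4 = 2605843 / 24304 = 107.22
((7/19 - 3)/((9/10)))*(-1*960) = 2807.02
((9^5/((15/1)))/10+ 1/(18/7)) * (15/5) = 88661/75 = 1182.15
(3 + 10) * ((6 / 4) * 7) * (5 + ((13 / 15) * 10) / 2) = 1274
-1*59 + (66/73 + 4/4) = -57.10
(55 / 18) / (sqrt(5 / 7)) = 11 * sqrt(35) / 18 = 3.62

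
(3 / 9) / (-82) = -1 / 246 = -0.00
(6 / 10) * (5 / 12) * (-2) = -0.50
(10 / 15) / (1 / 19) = 38 / 3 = 12.67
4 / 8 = 1 / 2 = 0.50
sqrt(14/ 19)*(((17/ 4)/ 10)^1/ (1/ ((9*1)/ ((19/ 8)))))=153*sqrt(266)/ 1805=1.38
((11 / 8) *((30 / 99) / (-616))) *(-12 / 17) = 0.00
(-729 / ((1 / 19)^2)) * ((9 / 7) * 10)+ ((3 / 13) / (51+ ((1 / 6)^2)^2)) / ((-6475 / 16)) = -18825393937636458 / 5563714975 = -3383601.43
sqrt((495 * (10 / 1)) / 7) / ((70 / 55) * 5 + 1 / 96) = 15840 * sqrt(154) / 47117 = 4.17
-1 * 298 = -298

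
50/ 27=1.85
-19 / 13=-1.46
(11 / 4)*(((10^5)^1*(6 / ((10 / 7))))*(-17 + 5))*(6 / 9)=-9240000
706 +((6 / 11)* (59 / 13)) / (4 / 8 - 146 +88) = 11609462 / 16445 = 705.96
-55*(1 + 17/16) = -1815/16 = -113.44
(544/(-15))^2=295936/225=1315.27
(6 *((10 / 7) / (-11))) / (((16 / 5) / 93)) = -6975 / 308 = -22.65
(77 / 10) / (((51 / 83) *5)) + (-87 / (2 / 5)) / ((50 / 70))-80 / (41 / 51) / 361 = -5704208642 / 18871275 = -302.27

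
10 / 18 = 5 / 9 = 0.56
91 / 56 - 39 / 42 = 39 / 56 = 0.70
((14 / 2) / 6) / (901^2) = 0.00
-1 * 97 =-97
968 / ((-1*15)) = -968 / 15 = -64.53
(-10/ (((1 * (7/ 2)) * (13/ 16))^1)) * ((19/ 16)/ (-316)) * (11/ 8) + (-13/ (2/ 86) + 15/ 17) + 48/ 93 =-16899695557/ 30308824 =-557.58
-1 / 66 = -0.02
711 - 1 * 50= 661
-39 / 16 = -2.44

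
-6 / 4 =-3 / 2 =-1.50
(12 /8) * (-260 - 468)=-1092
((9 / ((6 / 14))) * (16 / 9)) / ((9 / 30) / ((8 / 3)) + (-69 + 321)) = 8960 / 60507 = 0.15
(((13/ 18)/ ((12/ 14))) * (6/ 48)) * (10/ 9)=455/ 3888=0.12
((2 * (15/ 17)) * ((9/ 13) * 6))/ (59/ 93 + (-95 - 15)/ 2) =-37665/ 279344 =-0.13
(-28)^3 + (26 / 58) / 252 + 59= -159994031 / 7308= -21893.00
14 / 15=0.93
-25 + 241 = 216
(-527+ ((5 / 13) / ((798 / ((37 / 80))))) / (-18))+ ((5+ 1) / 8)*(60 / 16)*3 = -1549315441 / 2987712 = -518.56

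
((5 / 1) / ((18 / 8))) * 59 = 1180 / 9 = 131.11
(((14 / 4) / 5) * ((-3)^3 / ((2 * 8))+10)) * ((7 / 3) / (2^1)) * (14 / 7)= 6517 / 480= 13.58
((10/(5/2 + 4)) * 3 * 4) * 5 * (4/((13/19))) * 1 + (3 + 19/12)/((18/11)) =19801445/36504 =542.45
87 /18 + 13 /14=121 /21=5.76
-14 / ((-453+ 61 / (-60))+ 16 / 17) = 14280 / 462137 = 0.03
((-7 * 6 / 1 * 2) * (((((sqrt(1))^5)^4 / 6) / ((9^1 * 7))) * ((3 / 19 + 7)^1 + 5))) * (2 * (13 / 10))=-2002 / 285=-7.02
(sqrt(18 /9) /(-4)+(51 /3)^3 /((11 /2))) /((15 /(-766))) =-7526716 /165+383 * sqrt(2) /30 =-45598.41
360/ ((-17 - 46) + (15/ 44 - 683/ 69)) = -218592/ 44057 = -4.96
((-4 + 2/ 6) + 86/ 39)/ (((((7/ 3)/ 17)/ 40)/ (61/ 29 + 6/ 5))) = -3713208/ 2639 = -1407.05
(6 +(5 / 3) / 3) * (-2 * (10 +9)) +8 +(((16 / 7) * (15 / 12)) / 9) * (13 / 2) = -5020 / 21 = -239.05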